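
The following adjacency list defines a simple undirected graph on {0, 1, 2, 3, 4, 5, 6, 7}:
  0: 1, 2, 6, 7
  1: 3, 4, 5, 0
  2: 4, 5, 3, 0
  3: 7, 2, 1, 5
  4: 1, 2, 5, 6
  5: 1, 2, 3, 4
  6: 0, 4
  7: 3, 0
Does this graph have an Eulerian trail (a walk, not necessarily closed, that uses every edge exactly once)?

Degrees: 0:4, 1:4, 2:4, 3:4, 4:4, 5:4, 6:2, 7:2
Odd-degree vertices: none (0 total).
The non-isolated vertices are connected and exactly 0 have odd degree, so an Eulerian trail exists.

Yes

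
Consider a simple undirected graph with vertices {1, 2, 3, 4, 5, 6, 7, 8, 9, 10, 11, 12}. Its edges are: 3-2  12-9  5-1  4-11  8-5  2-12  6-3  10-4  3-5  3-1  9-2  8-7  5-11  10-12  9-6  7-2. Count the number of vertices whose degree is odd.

Degrees: 1:2, 2:4, 3:4, 4:2, 5:4, 6:2, 7:2, 8:2, 9:3, 10:2, 11:2, 12:3
Odd-degree vertices: 9, 12.

2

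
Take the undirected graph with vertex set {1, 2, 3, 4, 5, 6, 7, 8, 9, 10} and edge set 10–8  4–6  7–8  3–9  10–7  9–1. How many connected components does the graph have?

Component: {2}
Component: {5}
Component: {4, 6}
Component: {1, 3, 9}
Component: {7, 8, 10}

5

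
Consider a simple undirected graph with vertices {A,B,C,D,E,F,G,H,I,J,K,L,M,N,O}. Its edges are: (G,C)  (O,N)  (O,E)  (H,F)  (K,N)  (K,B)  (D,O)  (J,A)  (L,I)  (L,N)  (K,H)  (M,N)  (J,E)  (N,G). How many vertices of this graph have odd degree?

Degrees: A:1, B:1, C:1, D:1, E:2, F:1, G:2, H:2, I:1, J:2, K:3, L:2, M:1, N:5, O:3
Odd-degree vertices: A, B, C, D, F, I, K, M, N, O.

10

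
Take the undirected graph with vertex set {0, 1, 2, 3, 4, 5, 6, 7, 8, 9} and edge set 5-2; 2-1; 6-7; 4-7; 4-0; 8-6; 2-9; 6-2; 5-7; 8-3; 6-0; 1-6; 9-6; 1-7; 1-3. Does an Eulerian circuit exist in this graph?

Yes

Degrees: 0:2, 1:4, 2:4, 3:2, 4:2, 5:2, 6:6, 7:4, 8:2, 9:2
Every vertex has even degree and the edges form a single connected piece, so an Eulerian circuit exists.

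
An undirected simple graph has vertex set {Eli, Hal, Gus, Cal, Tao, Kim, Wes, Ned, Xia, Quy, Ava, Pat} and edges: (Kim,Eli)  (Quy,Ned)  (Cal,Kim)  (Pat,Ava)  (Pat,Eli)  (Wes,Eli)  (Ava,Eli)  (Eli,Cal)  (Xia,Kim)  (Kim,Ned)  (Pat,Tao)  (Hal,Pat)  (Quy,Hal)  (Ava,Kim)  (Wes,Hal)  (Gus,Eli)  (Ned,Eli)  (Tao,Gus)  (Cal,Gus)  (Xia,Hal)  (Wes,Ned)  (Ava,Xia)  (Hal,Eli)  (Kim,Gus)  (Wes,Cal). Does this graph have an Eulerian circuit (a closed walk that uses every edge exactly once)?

No

Degrees: Eli:8, Hal:5, Gus:4, Cal:4, Tao:2, Kim:6, Wes:4, Ned:4, Xia:3, Quy:2, Ava:4, Pat:4
Hal, Xia have odd degree; an Eulerian circuit needs every degree to be even, so none exists.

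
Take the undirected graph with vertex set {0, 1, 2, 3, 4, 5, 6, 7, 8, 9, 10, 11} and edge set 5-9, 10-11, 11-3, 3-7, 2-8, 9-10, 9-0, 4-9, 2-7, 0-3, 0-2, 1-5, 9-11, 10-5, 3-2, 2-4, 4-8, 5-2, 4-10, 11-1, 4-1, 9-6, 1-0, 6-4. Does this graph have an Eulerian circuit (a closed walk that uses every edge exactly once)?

Yes

Degrees: 0:4, 1:4, 2:6, 3:4, 4:6, 5:4, 6:2, 7:2, 8:2, 9:6, 10:4, 11:4
Every vertex has even degree and the edges form a single connected piece, so an Eulerian circuit exists.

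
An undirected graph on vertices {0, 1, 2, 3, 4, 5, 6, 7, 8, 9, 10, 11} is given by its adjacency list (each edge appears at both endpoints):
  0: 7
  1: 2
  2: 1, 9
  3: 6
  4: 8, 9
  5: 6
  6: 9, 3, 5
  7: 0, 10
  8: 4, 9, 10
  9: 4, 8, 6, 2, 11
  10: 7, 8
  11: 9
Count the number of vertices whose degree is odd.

Degrees: 0:1, 1:1, 2:2, 3:1, 4:2, 5:1, 6:3, 7:2, 8:3, 9:5, 10:2, 11:1
Odd-degree vertices: 0, 1, 3, 5, 6, 8, 9, 11.

8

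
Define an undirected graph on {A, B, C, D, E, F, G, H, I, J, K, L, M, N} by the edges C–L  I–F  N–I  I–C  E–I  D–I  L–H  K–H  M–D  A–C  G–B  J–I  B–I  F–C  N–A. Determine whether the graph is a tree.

The graph has 14 vertices and 15 edges.
A tree on 14 vertices has exactly 13 edges; this graph has 15, so it contains a cycle and is not a tree.

No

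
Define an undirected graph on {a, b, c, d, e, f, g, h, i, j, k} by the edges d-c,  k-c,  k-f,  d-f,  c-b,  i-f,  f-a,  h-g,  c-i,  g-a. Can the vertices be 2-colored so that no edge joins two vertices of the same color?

Yes

Partition the vertices as {c, e, f, g, j} vs {a, b, d, h, i, k}. Each listed edge has one endpoint in each part, so the graph is bipartite.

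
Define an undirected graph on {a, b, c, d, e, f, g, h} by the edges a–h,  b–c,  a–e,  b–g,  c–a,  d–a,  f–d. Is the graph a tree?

The graph has 8 vertices and 7 edges.
Connected and |E| = |V| - 1, which characterizes a tree.

Yes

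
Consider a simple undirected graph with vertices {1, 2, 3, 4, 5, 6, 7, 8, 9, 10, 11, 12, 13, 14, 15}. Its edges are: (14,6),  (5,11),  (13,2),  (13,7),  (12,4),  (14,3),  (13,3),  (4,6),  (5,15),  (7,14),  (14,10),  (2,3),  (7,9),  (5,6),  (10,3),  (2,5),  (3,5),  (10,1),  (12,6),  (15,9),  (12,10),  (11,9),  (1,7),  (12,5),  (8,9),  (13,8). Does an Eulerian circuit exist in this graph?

No

Degrees: 1:2, 2:3, 3:5, 4:2, 5:6, 6:4, 7:4, 8:2, 9:4, 10:4, 11:2, 12:4, 13:4, 14:4, 15:2
Vertices with odd degree: 2, 3. An Eulerian circuit requires all degrees even.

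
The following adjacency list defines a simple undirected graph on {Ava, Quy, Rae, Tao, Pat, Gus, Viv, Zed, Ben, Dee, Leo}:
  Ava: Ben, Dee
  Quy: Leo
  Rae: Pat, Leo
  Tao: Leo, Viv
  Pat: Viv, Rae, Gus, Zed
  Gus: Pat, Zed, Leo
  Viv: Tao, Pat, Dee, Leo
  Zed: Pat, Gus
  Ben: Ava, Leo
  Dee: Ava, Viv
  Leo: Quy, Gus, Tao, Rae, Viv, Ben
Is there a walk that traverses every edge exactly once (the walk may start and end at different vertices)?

Degrees: Ava:2, Quy:1, Rae:2, Tao:2, Pat:4, Gus:3, Viv:4, Zed:2, Ben:2, Dee:2, Leo:6
Odd-degree vertices: Quy, Gus (2 total).
With 2 odd-degree vertices and all edges in one connected piece, an Eulerian trail exists (from Quy to Gus).

Yes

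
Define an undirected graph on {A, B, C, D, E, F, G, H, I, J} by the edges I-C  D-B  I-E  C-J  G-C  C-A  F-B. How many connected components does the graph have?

Component: {H}
Component: {B, D, F}
Component: {A, C, E, G, I, J}

3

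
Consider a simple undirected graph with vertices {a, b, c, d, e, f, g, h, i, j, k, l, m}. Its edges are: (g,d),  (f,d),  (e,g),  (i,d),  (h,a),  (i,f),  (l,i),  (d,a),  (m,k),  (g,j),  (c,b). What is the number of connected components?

Component: {b, c}
Component: {k, m}
Component: {a, d, e, f, g, h, i, j, l}

3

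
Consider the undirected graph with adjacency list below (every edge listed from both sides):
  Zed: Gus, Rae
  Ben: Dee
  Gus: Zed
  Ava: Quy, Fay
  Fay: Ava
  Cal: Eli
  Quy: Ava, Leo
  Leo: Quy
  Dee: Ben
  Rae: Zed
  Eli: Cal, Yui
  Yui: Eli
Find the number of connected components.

4

Component: {Ben, Dee}
Component: {Zed, Gus, Rae}
Component: {Cal, Eli, Yui}
Component: {Ava, Fay, Quy, Leo}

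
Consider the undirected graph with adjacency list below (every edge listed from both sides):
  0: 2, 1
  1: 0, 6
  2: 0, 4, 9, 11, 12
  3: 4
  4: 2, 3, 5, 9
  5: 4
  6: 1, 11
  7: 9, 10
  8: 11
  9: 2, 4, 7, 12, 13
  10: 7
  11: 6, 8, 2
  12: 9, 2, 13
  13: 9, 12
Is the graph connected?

A breadth-first search from 0 visits 0, 2, 1, 4, 11, 9, 12, 6, 5, 3, 8, 7, 13, 10 — all 14 vertices — so the graph is connected.

Yes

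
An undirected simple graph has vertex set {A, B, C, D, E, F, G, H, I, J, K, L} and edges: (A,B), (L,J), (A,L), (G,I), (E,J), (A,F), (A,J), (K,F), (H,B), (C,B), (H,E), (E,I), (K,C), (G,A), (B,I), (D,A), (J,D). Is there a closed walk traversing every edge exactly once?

No

Degrees: A:6, B:4, C:2, D:2, E:3, F:2, G:2, H:2, I:3, J:4, K:2, L:2
E, I have odd degree; an Eulerian circuit needs every degree to be even, so none exists.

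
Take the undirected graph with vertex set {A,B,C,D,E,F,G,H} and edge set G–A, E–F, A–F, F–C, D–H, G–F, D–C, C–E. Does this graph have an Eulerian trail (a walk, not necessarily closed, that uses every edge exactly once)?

Yes

Degrees: A:2, B:0, C:3, D:2, E:2, F:4, G:2, H:1
Odd-degree vertices: C, H (2 total).
With 2 odd-degree vertices and all edges in one connected piece, an Eulerian trail exists (from C to H).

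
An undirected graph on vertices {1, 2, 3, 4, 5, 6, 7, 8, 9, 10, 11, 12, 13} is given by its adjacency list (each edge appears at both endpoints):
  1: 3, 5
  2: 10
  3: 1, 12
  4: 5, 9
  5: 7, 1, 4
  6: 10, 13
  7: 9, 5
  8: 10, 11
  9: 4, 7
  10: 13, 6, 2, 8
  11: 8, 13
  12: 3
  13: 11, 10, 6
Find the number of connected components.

Component: {2, 6, 8, 10, 11, 13}
Component: {1, 3, 4, 5, 7, 9, 12}

2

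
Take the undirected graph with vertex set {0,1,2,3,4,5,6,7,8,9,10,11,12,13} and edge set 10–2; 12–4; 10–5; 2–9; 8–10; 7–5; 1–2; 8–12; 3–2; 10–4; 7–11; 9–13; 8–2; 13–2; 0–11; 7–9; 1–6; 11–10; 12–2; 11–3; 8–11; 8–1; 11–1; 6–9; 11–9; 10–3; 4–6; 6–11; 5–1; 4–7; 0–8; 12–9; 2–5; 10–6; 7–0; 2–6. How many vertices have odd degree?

Degrees: 0:3, 1:5, 2:9, 3:3, 4:4, 5:4, 6:6, 7:5, 8:6, 9:6, 10:7, 11:8, 12:4, 13:2
Odd-degree vertices: 0, 1, 2, 3, 7, 10.

6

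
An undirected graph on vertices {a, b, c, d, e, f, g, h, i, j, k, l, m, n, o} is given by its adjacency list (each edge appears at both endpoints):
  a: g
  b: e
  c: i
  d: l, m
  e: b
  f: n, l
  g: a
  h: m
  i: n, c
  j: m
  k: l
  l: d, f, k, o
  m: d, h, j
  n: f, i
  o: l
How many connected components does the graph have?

Component: {a, g}
Component: {b, e}
Component: {c, d, f, h, i, j, k, l, m, n, o}

3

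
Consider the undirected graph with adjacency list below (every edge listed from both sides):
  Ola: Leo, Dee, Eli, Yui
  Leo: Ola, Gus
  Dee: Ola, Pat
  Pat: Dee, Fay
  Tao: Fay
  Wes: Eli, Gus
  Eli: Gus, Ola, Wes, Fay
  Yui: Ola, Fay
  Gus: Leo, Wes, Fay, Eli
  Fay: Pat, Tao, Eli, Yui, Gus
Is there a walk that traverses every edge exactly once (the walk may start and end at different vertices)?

Yes

Degrees: Ola:4, Leo:2, Dee:2, Pat:2, Tao:1, Wes:2, Eli:4, Yui:2, Gus:4, Fay:5
Odd-degree vertices: Tao, Fay (2 total).
The non-isolated vertices are connected and exactly 2 have odd degree, so an Eulerian trail exists (from Tao to Fay).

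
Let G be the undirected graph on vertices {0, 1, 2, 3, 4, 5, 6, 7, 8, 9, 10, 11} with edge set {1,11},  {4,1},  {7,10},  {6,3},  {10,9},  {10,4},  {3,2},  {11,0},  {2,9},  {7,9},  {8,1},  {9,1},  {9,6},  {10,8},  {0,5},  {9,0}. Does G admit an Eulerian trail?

Degrees: 0:3, 1:4, 2:2, 3:2, 4:2, 5:1, 6:2, 7:2, 8:2, 9:6, 10:4, 11:2
Odd-degree vertices: 0, 5 (2 total).
With 2 odd-degree vertices and all edges in one connected piece, an Eulerian trail exists (from 0 to 5).

Yes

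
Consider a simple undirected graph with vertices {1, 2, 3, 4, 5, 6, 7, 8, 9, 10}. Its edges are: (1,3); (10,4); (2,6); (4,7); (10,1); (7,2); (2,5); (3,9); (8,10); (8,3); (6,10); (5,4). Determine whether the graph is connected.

Starting from 1 and exploring outward reaches every vertex (1, 10, 3, 6, 8, 4, 9, 2, 7, 5); the graph is connected.

Yes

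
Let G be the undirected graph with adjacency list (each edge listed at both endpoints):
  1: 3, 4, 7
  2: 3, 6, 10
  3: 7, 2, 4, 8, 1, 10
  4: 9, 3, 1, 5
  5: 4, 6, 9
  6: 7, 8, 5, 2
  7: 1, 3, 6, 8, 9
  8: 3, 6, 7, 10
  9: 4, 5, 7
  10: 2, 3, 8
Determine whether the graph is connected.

Starting from 1 and exploring outward reaches every vertex (1, 3, 7, 4, 8, 2, 10, 6, 9, 5); the graph is connected.

Yes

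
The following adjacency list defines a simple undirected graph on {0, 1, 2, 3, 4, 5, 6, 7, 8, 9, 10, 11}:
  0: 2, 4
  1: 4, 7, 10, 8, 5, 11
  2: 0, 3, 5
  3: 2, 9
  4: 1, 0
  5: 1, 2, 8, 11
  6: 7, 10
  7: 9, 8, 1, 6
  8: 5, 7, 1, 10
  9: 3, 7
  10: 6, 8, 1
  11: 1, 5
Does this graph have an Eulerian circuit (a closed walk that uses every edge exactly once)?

No

Degrees: 0:2, 1:6, 2:3, 3:2, 4:2, 5:4, 6:2, 7:4, 8:4, 9:2, 10:3, 11:2
Vertices with odd degree: 2, 10. An Eulerian circuit requires all degrees even.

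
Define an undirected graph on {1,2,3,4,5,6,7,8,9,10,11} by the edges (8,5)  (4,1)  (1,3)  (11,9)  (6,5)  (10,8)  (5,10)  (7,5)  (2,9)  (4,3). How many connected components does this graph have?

Component: {1, 3, 4}
Component: {2, 9, 11}
Component: {5, 6, 7, 8, 10}

3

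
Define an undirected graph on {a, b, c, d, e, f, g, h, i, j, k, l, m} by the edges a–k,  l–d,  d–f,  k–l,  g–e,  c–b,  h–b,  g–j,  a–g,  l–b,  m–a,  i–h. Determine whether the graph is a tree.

Yes

|V| = 13, |E| = 12.
Connected and |E| = |V| - 1, which characterizes a tree.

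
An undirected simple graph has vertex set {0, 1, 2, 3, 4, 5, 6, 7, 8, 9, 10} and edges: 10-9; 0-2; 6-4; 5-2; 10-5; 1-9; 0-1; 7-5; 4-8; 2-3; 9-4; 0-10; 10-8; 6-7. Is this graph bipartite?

Color {1, 2, 4, 7, 10} black and {0, 3, 5, 6, 8, 9} white. No edge joins two same-colored vertices, so the graph is bipartite.

Yes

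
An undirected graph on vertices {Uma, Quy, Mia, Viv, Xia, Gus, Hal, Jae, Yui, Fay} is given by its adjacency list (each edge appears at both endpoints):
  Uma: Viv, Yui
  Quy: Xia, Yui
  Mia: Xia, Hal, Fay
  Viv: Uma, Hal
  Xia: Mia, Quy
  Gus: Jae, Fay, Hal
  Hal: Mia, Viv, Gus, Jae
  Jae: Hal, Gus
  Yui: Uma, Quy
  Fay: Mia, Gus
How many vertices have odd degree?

2

Degrees: Uma:2, Quy:2, Mia:3, Viv:2, Xia:2, Gus:3, Hal:4, Jae:2, Yui:2, Fay:2
Odd-degree vertices: Mia, Gus.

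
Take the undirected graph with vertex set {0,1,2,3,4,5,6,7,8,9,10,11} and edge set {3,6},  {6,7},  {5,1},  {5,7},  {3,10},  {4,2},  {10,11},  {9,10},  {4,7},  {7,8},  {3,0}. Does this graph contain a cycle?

|V| = 12, |E| = 11, number of components = 1.
A forest on 12 vertices with 1 component has exactly 11 edges, which matches — so no cycle.

No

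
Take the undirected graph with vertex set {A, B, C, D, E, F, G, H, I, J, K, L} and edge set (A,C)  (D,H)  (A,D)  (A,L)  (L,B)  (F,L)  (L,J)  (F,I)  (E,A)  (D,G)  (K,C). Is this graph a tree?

Yes

|V| = 12, |E| = 11.
Connected and |E| = |V| - 1, which characterizes a tree.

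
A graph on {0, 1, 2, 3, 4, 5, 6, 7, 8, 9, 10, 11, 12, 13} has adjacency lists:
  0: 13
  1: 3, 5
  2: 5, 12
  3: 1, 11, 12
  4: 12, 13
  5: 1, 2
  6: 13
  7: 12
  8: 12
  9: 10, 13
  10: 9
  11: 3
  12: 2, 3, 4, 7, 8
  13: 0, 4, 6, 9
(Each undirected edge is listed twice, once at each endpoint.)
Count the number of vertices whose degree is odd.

Degrees: 0:1, 1:2, 2:2, 3:3, 4:2, 5:2, 6:1, 7:1, 8:1, 9:2, 10:1, 11:1, 12:5, 13:4
Odd-degree vertices: 0, 3, 6, 7, 8, 10, 11, 12.

8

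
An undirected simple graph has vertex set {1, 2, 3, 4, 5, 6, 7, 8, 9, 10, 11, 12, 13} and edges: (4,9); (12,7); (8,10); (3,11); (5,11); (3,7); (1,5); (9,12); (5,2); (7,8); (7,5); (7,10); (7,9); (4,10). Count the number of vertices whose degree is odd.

Degrees: 1:1, 2:1, 3:2, 4:2, 5:4, 6:0, 7:6, 8:2, 9:3, 10:3, 11:2, 12:2, 13:0
Odd-degree vertices: 1, 2, 9, 10.

4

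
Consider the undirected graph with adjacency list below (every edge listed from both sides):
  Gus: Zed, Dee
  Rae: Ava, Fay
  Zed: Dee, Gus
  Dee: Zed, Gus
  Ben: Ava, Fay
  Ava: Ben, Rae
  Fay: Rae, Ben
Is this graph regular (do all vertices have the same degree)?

Yes

Degrees: Gus:2, Rae:2, Zed:2, Dee:2, Ben:2, Ava:2, Fay:2
All degrees equal 2; the graph is regular.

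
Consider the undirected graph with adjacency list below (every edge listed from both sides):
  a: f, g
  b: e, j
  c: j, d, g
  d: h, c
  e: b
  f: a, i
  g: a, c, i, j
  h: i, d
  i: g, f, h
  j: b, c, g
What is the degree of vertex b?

Neighbors of b: e, j.

2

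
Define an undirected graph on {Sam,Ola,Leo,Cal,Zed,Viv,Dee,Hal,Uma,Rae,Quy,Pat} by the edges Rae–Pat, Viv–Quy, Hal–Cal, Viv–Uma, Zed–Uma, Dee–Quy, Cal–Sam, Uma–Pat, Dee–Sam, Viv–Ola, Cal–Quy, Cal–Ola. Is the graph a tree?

|V| = 12, |E| = 12.
It splits into 2 components, so it cannot be a tree.

No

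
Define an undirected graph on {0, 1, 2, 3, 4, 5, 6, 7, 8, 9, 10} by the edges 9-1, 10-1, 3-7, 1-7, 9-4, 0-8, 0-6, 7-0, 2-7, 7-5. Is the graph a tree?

The graph has 11 vertices and 10 edges.
Connected and |E| = |V| - 1, which characterizes a tree.

Yes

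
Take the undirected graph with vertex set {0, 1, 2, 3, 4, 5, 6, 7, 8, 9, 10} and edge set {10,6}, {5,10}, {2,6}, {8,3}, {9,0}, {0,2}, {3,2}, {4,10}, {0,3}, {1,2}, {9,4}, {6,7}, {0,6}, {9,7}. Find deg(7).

Neighbors of 7: 6, 9.

2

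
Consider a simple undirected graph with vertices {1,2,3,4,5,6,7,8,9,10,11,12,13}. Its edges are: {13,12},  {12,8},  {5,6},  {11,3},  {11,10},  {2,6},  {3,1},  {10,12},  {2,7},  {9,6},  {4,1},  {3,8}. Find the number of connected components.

Component: {2, 5, 6, 7, 9}
Component: {1, 3, 4, 8, 10, 11, 12, 13}

2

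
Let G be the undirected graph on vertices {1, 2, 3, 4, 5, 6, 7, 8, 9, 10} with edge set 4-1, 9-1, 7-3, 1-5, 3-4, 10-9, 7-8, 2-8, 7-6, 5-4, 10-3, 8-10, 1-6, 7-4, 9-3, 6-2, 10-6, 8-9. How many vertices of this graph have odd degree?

0

Degrees: 1:4, 2:2, 3:4, 4:4, 5:2, 6:4, 7:4, 8:4, 9:4, 10:4
Odd-degree vertices: none.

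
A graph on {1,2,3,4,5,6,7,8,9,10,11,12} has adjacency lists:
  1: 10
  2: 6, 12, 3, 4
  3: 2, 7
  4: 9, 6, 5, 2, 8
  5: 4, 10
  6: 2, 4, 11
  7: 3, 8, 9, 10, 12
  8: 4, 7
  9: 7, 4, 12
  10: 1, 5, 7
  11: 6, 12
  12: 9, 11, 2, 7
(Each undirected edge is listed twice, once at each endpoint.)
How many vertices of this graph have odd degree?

Degrees: 1:1, 2:4, 3:2, 4:5, 5:2, 6:3, 7:5, 8:2, 9:3, 10:3, 11:2, 12:4
Odd-degree vertices: 1, 4, 6, 7, 9, 10.

6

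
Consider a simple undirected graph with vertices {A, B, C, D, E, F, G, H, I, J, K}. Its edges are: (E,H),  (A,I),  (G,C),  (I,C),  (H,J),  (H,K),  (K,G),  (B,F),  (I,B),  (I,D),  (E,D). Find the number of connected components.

1

Component: {A, B, C, D, E, F, G, H, I, J, K}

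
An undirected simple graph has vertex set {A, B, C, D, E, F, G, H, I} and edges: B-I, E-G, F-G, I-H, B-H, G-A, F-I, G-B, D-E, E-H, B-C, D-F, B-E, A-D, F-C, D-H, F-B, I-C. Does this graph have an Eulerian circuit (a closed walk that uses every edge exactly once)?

No

Degrees: A:2, B:6, C:3, D:4, E:4, F:5, G:4, H:4, I:4
C, F have odd degree; an Eulerian circuit needs every degree to be even, so none exists.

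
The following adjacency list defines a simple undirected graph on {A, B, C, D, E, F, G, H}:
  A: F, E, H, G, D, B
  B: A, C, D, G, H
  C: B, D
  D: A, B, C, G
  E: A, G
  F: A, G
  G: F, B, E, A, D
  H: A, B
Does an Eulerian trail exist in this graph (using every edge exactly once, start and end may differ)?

Yes

Degrees: A:6, B:5, C:2, D:4, E:2, F:2, G:5, H:2
Odd-degree vertices: B, G (2 total).
With 2 odd-degree vertices and all edges in one connected piece, an Eulerian trail exists (from B to G).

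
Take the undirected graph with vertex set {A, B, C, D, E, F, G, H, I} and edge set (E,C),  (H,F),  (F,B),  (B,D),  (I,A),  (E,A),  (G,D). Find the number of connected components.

Component: {A, C, E, I}
Component: {B, D, F, G, H}

2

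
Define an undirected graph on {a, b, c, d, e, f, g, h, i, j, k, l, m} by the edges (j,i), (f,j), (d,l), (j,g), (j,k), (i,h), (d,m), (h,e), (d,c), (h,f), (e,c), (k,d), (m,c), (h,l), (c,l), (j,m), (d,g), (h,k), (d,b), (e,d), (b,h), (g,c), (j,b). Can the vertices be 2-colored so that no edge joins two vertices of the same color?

c-d-m-c is an odd cycle (length 3), and a bipartite graph can contain only even cycles.

No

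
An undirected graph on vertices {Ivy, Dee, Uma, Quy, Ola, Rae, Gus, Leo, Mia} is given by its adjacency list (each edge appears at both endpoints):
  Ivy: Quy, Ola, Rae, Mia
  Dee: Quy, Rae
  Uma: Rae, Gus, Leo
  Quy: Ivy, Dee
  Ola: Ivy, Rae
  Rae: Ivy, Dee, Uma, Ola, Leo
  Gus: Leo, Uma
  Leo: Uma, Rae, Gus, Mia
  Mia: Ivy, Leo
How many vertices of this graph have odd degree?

Degrees: Ivy:4, Dee:2, Uma:3, Quy:2, Ola:2, Rae:5, Gus:2, Leo:4, Mia:2
Odd-degree vertices: Uma, Rae.

2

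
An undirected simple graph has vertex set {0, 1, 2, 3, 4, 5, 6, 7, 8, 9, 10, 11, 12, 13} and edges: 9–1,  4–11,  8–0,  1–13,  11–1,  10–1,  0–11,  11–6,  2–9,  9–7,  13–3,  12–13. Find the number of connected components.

Component: {5}
Component: {0, 1, 2, 3, 4, 6, 7, 8, 9, 10, 11, 12, 13}

2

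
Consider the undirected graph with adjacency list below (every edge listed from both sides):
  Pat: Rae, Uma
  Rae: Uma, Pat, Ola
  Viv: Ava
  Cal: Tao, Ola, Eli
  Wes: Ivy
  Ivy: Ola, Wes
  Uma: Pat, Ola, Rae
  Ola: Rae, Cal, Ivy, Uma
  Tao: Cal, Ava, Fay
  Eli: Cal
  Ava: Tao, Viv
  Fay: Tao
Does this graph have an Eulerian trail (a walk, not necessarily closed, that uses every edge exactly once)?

No

Degrees: Pat:2, Rae:3, Viv:1, Cal:3, Wes:1, Ivy:2, Uma:3, Ola:4, Tao:3, Eli:1, Ava:2, Fay:1
Odd-degree vertices: Rae, Viv, Cal, Wes, Uma, Tao, Eli, Fay (8 total).
An Eulerian trail requires 0 or 2 odd-degree vertices; here there are 8.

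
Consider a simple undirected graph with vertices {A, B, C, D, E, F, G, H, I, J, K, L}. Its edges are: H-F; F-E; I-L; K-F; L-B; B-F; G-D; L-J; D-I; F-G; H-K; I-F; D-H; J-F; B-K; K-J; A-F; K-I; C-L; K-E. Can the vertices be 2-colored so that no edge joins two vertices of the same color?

K-F-I-K is an odd cycle (length 3), and a bipartite graph can contain only even cycles.

No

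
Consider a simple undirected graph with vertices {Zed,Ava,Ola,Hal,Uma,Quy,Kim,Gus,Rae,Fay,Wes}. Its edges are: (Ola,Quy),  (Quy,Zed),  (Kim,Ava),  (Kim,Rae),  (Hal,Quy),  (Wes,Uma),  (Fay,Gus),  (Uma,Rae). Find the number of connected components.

Component: {Gus, Fay}
Component: {Zed, Ola, Hal, Quy}
Component: {Ava, Uma, Kim, Rae, Wes}

3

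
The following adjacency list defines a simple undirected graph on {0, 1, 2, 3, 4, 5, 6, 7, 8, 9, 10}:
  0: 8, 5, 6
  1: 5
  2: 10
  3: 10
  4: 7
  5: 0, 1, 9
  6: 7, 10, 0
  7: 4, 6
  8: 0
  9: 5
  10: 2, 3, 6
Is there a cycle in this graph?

No

|V| = 11, |E| = 10, number of components = 1.
Since 10 = 11 - 1, the graph is a forest and contains no cycle.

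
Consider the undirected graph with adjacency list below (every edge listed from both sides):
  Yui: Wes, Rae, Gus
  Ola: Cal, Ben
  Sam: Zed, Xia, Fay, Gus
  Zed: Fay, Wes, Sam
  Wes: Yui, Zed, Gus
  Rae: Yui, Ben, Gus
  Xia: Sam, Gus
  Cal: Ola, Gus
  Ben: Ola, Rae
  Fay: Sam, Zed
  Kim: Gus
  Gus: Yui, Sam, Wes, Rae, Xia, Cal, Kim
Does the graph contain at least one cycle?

Yes

The graph has 12 vertices, 17 edges, and 1 connected component.
Since 17 > 12 - 1, a cycle must exist; for instance Rae-Gus-Cal-Ola-Ben-Rae.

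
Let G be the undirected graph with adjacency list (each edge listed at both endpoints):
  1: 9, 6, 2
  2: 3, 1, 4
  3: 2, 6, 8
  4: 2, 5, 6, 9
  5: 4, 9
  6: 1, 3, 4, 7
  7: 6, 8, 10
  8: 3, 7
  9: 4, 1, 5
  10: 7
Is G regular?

Degrees: 1:3, 2:3, 3:3, 4:4, 5:2, 6:4, 7:3, 8:2, 9:3, 10:1
Vertex 10 has degree 1 while 4 has degree 4, so the graph is not regular.

No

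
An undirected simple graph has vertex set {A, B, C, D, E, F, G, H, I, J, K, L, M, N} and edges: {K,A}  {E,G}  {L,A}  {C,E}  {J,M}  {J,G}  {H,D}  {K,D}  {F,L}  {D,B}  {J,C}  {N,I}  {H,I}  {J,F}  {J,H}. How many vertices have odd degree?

Degrees: A:2, B:1, C:2, D:3, E:2, F:2, G:2, H:3, I:2, J:5, K:2, L:2, M:1, N:1
Odd-degree vertices: B, D, H, J, M, N.

6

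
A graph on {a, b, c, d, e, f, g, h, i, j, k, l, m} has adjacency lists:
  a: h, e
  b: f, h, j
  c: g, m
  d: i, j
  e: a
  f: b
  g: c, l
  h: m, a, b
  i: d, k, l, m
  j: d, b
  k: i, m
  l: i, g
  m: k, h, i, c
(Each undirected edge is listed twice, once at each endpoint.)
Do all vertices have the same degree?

Degrees: a:2, b:3, c:2, d:2, e:1, f:1, g:2, h:3, i:4, j:2, k:2, l:2, m:4
Vertex e has degree 1 while i has degree 4, so the graph is not regular.

No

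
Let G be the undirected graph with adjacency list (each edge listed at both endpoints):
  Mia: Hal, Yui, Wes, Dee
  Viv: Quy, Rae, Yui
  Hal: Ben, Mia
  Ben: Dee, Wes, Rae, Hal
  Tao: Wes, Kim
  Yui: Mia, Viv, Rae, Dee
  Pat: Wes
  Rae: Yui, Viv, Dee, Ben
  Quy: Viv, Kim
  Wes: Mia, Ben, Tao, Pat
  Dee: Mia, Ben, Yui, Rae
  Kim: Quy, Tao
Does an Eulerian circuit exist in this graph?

No

Degrees: Mia:4, Viv:3, Hal:2, Ben:4, Tao:2, Yui:4, Pat:1, Rae:4, Quy:2, Wes:4, Dee:4, Kim:2
Vertices with odd degree: Viv, Pat. An Eulerian circuit requires all degrees even.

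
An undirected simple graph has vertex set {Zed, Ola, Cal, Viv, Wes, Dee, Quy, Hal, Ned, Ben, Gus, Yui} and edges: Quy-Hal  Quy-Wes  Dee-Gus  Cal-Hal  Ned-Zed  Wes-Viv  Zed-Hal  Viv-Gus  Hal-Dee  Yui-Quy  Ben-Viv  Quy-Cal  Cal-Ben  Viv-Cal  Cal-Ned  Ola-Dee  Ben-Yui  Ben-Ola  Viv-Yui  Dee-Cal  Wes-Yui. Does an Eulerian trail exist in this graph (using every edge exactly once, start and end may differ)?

Degrees: Zed:2, Ola:2, Cal:6, Viv:5, Wes:3, Dee:4, Quy:4, Hal:4, Ned:2, Ben:4, Gus:2, Yui:4
Odd-degree vertices: Viv, Wes (2 total).
With 2 odd-degree vertices and all edges in one connected piece, an Eulerian trail exists (from Viv to Wes).

Yes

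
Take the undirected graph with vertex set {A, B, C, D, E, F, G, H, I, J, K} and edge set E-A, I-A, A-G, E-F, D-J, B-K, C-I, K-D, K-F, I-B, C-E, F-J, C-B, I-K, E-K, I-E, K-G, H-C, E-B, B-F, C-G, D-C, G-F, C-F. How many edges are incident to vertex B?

Neighbors of B: C, E, F, I, K.

5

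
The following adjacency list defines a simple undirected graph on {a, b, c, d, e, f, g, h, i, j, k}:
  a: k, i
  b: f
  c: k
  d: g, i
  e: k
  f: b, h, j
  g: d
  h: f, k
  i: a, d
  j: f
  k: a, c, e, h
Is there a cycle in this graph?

No

|V| = 11, |E| = 10, number of components = 1.
Since 10 = 11 - 1, the graph is a forest and contains no cycle.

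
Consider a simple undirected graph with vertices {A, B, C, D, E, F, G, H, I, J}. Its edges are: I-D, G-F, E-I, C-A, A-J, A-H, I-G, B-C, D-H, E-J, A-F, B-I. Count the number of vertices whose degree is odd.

0

Degrees: A:4, B:2, C:2, D:2, E:2, F:2, G:2, H:2, I:4, J:2
Odd-degree vertices: none.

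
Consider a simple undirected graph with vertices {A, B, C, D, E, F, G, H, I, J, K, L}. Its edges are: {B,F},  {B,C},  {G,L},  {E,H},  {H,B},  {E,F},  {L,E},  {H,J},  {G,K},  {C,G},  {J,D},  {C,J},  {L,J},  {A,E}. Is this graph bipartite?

Color {B, E, G, I, J} black and {A, C, D, F, H, K, L} white. No edge joins two same-colored vertices, so the graph is bipartite.

Yes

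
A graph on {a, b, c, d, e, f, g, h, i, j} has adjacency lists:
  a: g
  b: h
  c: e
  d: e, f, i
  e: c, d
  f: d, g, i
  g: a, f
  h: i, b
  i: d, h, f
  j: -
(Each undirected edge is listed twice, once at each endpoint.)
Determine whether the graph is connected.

Component: {j}
Component: {a, b, c, d, e, f, g, h, i}
There are 2 separate components, so the graph is not connected.

No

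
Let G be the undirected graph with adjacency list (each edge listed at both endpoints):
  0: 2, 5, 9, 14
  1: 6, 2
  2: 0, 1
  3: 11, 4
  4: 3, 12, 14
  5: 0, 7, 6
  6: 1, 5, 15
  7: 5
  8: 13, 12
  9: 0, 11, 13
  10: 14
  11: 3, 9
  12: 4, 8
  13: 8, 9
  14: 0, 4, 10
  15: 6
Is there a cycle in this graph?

Yes

|V| = 16, |E| = 18, number of components = 1.
Since 18 > 16 - 1, a cycle must exist; for instance 0-14-4-12-8-13-9-0.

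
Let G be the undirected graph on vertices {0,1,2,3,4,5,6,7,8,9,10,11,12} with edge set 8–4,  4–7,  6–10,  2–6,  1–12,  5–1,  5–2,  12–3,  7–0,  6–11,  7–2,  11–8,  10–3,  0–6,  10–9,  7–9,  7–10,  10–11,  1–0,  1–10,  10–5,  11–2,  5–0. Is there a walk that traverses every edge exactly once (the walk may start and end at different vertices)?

Yes

Degrees: 0:4, 1:4, 2:4, 3:2, 4:2, 5:4, 6:4, 7:5, 8:2, 9:2, 10:7, 11:4, 12:2
Odd-degree vertices: 7, 10 (2 total).
The non-isolated vertices are connected and exactly 2 have odd degree, so an Eulerian trail exists (from 7 to 10).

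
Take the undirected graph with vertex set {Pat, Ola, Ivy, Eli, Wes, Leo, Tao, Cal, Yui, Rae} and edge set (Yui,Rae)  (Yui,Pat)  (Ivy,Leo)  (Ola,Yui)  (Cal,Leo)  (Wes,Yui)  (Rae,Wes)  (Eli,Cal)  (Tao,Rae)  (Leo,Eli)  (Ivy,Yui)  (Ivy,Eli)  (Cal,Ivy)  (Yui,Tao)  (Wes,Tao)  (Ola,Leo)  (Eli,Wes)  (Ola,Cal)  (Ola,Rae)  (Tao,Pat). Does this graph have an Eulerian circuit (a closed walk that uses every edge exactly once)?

Degrees: Pat:2, Ola:4, Ivy:4, Eli:4, Wes:4, Leo:4, Tao:4, Cal:4, Yui:6, Rae:4
All degrees are even and the non-isolated vertices are connected — an Eulerian circuit exists.

Yes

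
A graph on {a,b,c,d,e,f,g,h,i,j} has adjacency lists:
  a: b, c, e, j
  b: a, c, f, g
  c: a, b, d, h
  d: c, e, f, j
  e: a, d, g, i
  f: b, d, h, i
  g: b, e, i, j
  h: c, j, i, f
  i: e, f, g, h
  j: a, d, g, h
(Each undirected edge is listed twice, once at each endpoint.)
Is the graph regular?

Degrees: a:4, b:4, c:4, d:4, e:4, f:4, g:4, h:4, i:4, j:4
Every vertex has degree 4, so the graph is 4-regular.

Yes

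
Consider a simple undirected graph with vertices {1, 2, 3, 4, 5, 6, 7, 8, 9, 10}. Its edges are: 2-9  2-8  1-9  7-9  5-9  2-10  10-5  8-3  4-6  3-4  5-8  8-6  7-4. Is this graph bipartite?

Yes

Partition the vertices as {4, 8, 9, 10} vs {1, 2, 3, 5, 6, 7}. Each listed edge has one endpoint in each part, so the graph is bipartite.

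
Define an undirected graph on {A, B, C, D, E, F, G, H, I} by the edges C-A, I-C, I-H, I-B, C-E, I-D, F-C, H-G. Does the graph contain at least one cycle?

No

|V| = 9, |E| = 8, number of components = 1.
Since 8 = 9 - 1, the graph is a forest and contains no cycle.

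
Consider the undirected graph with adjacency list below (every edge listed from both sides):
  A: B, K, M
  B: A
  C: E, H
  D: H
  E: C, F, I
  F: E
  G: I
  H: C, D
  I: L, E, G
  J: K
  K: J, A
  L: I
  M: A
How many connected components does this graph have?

2

Component: {A, B, J, K, M}
Component: {C, D, E, F, G, H, I, L}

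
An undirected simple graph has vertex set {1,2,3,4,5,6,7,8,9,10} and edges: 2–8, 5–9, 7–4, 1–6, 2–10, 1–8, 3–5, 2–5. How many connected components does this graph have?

Component: {4, 7}
Component: {1, 2, 3, 5, 6, 8, 9, 10}

2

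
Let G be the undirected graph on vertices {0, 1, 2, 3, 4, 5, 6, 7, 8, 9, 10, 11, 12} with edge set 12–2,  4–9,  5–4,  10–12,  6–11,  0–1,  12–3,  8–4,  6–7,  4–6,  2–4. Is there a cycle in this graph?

The graph has 13 vertices, 11 edges, and 2 connected components.
A forest on 13 vertices with 2 components has exactly 11 edges, which matches — so no cycle.

No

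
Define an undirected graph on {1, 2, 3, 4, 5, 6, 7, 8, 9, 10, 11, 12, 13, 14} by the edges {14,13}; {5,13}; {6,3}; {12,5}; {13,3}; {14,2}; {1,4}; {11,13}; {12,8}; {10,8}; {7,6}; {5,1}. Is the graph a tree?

No

|V| = 14, |E| = 12.
It is not connected, so it is not a tree.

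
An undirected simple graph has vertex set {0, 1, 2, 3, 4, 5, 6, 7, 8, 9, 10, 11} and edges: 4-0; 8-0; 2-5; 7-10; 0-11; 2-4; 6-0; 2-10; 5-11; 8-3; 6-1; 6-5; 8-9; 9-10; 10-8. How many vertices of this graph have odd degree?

6

Degrees: 0:4, 1:1, 2:3, 3:1, 4:2, 5:3, 6:3, 7:1, 8:4, 9:2, 10:4, 11:2
Odd-degree vertices: 1, 2, 3, 5, 6, 7.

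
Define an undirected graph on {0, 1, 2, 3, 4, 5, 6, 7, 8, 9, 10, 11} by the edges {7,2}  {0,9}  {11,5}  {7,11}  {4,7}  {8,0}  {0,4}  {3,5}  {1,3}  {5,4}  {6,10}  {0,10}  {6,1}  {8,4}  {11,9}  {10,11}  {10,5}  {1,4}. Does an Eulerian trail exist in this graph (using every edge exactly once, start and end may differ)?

Degrees: 0:4, 1:3, 2:1, 3:2, 4:5, 5:4, 6:2, 7:3, 8:2, 9:2, 10:4, 11:4
Odd-degree vertices: 1, 2, 4, 7 (4 total).
An Eulerian trail requires 0 or 2 odd-degree vertices; here there are 4.

No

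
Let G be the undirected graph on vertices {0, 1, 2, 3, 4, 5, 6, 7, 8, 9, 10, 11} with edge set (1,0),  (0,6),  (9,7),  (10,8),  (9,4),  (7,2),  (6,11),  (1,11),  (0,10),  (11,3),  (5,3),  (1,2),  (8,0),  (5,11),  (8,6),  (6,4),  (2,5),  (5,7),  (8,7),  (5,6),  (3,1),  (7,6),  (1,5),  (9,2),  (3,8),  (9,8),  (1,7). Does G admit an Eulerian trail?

Degrees: 0:4, 1:6, 2:4, 3:4, 4:2, 5:6, 6:6, 7:6, 8:6, 9:4, 10:2, 11:4
Odd-degree vertices: none (0 total).
With 0 odd-degree vertices and all edges in one connected piece, an Eulerian trail exists.

Yes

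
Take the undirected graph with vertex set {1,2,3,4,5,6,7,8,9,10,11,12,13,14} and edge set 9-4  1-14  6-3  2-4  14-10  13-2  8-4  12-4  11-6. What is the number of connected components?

5

Component: {5}
Component: {7}
Component: {1, 10, 14}
Component: {3, 6, 11}
Component: {2, 4, 8, 9, 12, 13}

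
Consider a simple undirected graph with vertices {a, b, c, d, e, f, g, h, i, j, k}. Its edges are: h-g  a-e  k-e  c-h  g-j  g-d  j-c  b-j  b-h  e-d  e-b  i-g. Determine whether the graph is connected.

Component: {f}
Component: {a, b, c, d, e, g, h, i, j, k}
No edge joins these 2 groups, so the graph is disconnected.

No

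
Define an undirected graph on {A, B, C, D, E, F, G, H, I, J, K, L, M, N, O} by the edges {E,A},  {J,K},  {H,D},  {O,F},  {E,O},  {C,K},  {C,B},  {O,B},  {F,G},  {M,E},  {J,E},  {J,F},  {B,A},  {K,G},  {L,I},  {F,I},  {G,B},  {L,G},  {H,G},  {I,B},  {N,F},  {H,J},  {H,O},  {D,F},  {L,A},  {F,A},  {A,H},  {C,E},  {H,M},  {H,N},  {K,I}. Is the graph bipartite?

Color {B, E, F, H, K, L} black and {A, C, D, G, I, J, M, N, O} white. No edge joins two same-colored vertices, so the graph is bipartite.

Yes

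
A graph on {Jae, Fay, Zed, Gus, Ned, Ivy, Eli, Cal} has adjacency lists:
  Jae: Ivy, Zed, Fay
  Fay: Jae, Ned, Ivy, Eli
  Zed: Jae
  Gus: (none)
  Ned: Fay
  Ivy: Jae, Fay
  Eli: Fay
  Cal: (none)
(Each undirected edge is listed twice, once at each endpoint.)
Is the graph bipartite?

No

The cycle Ivy-Jae-Fay-Ivy has length 3, which is odd, so the graph is not bipartite.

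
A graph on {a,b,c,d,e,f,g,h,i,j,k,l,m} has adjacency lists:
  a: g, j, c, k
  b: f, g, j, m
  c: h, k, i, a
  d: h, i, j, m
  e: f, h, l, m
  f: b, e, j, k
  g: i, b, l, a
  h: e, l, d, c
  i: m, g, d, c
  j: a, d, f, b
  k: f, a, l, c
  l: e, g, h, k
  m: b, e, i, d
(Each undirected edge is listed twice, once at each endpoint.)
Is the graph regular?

Degrees: a:4, b:4, c:4, d:4, e:4, f:4, g:4, h:4, i:4, j:4, k:4, l:4, m:4
All degrees equal 4; the graph is regular.

Yes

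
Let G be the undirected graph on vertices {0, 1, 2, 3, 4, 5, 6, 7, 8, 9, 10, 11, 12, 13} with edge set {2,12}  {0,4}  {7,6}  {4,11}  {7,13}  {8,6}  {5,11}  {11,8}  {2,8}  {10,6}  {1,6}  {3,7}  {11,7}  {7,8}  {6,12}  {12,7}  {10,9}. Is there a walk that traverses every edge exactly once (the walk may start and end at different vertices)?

Degrees: 0:1, 1:1, 2:2, 3:1, 4:2, 5:1, 6:5, 7:6, 8:4, 9:1, 10:2, 11:4, 12:3, 13:1
Odd-degree vertices: 0, 1, 3, 5, 6, 9, 12, 13 (8 total).
An Eulerian trail requires 0 or 2 odd-degree vertices; here there are 8.

No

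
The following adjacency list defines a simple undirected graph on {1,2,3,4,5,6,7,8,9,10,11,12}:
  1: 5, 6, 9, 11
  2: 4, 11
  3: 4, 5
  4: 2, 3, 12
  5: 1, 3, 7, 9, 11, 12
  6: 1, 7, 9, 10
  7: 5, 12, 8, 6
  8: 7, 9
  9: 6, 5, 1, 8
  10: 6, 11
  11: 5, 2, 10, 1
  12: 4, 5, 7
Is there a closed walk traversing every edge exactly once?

Degrees: 1:4, 2:2, 3:2, 4:3, 5:6, 6:4, 7:4, 8:2, 9:4, 10:2, 11:4, 12:3
4, 12 have odd degree; an Eulerian circuit needs every degree to be even, so none exists.

No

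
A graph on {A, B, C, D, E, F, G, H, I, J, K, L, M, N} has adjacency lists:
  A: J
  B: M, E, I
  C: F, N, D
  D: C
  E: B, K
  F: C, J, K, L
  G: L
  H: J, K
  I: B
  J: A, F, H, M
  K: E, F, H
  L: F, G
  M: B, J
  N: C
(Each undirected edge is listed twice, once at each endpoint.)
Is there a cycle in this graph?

Yes

The graph has 14 vertices, 15 edges, and 1 connected component.
One cycle is J-F-K-E-B-M-J.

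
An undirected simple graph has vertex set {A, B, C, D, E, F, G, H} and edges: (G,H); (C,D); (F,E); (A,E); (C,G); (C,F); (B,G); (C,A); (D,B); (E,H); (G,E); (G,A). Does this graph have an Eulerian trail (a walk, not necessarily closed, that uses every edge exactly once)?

Yes

Degrees: A:3, B:2, C:4, D:2, E:4, F:2, G:5, H:2
Odd-degree vertices: A, G (2 total).
The non-isolated vertices are connected and exactly 2 have odd degree, so an Eulerian trail exists (from A to G).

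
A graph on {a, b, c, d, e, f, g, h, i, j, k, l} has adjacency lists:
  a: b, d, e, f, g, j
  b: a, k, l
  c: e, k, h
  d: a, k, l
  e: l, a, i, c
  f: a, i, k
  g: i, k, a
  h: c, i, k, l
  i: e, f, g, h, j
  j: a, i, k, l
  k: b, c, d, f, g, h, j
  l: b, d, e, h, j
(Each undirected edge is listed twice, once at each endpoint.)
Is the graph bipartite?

The cycle c-k-f-a-e-c has length 5, which is odd, so the graph is not bipartite.

No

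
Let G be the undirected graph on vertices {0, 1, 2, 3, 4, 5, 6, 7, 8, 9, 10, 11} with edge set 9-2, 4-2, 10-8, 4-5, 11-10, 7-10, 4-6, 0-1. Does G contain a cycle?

|V| = 12, |E| = 8, number of components = 4.
Since 8 = 12 - 4, the graph is a forest and contains no cycle.

No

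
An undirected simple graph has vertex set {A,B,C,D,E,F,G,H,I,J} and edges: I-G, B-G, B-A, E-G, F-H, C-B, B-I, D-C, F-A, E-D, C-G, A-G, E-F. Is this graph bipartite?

The cycle G-B-I-G has length 3, which is odd, so the graph is not bipartite.

No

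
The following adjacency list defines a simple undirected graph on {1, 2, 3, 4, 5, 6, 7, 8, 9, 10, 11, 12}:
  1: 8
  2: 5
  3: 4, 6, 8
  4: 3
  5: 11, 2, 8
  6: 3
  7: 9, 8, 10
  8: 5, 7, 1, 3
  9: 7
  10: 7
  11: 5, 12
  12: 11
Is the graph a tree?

Yes

|V| = 12, |E| = 11.
Connected and |E| = |V| - 1, which characterizes a tree.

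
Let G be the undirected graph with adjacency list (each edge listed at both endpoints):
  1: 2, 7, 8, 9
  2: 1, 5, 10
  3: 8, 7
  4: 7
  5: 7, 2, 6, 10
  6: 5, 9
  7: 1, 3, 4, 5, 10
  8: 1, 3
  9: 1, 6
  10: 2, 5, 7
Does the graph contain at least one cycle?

The graph has 10 vertices, 14 edges, and 1 connected component.
One cycle is 1-2-10-5-6-9-1.

Yes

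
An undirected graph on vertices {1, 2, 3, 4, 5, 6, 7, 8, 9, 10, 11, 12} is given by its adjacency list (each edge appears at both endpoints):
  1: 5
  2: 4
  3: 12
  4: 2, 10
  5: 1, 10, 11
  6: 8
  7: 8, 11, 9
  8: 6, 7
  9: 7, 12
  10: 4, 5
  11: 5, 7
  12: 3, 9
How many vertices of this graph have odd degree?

6

Degrees: 1:1, 2:1, 3:1, 4:2, 5:3, 6:1, 7:3, 8:2, 9:2, 10:2, 11:2, 12:2
Odd-degree vertices: 1, 2, 3, 5, 6, 7.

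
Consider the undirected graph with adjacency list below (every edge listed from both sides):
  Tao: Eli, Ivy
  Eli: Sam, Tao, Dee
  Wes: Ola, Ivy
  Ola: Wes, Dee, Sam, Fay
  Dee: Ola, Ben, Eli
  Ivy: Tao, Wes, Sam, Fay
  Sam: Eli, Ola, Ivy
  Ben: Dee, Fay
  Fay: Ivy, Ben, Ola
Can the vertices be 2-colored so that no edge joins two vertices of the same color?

Yes

A valid 2-coloring puts {Eli, Ola, Ivy, Ben} on one side and {Tao, Wes, Dee, Sam, Fay} on the other; every edge crosses between the two sides.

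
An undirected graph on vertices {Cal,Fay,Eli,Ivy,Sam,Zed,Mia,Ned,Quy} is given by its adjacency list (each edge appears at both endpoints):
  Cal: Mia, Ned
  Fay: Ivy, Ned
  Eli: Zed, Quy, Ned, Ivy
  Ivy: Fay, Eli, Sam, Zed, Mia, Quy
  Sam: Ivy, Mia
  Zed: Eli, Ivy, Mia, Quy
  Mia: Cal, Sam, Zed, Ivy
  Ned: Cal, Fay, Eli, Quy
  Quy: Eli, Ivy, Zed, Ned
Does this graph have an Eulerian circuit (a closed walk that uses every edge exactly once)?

Degrees: Cal:2, Fay:2, Eli:4, Ivy:6, Sam:2, Zed:4, Mia:4, Ned:4, Quy:4
All degrees are even and the non-isolated vertices are connected — an Eulerian circuit exists.

Yes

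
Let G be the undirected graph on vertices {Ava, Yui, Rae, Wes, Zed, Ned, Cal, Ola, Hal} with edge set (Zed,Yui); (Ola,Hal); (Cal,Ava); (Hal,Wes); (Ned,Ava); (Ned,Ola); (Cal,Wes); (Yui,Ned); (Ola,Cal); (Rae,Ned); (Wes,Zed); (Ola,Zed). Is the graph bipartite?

A valid 2-coloring puts {Zed, Ned, Cal, Hal} on one side and {Ava, Yui, Rae, Wes, Ola} on the other; every edge crosses between the two sides.

Yes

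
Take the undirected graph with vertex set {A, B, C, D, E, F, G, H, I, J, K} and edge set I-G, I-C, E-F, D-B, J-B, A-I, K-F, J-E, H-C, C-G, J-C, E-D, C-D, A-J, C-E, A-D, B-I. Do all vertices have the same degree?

No

Degrees: A:3, B:3, C:6, D:4, E:4, F:2, G:2, H:1, I:4, J:4, K:1
Degrees are not all equal (e.g. deg(H)=1 but deg(C)=6); not regular.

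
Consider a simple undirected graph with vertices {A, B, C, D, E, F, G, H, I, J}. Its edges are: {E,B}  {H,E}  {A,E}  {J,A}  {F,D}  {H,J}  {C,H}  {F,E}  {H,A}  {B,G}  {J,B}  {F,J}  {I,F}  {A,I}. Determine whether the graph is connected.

Yes

A breadth-first search from A visits A, J, E, H, I, F, B, C, D, G — all 10 vertices — so the graph is connected.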